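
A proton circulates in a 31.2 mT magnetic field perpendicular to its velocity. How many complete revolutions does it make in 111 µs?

T = 2πm/(qB) = 2π(1.67×10^-27) / [(1×1.60×10^-19)(0.0312)] = 2.1019×10^-6 s.
N = t/T = 1.11×10^-4 / 2.1019×10^-6 ≈ 52.81, so 52 complete revolutions.

N = 52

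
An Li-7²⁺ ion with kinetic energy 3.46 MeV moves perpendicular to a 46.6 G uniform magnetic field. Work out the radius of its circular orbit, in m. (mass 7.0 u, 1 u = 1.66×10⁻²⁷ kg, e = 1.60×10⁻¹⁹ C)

r ≈ 76.1 m

Convert the energy: K = 3.46 MeV = 5.54×10^-13 J.
v = √(2K/m) = √(2·5.54×10^-13/1.16×10^-26) = 9.76×10^6 m/s.
r = mv/(qB) = (1.16×10^-26)(9.76×10^6) / [(2×1.60×10^-19)(4.66×10^-3)] = 76.1 m.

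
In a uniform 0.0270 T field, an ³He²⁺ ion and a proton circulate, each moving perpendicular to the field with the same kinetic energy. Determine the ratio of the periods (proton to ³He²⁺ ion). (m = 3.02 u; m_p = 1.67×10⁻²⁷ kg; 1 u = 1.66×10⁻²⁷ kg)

ratio ≈ 0.666

T = 2πm/(qB) is independent of speed, so T₂/T₁ = (m₂/q₂)/(m₁/q₁).
T_{proton}/T_{³He²⁺ ion} = (1.67×10^-27/1e) / (5.01×10^-27/2e) = 0.666.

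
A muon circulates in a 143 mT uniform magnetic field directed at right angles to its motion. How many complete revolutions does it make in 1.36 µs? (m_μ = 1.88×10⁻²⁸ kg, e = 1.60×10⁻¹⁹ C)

N = 26

T = 2πm/(qB) = 2π(1.88×10^-28) / [(1×1.60×10^-19)(0.143)] = 5.1628×10^-8 s.
N = t/T = 1.36×10^-6 / 5.1628×10^-8 ≈ 26.34, so 26 complete revolutions.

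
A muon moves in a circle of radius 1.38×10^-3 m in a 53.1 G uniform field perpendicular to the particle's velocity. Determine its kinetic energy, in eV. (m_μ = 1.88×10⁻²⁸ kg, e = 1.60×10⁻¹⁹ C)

K ≈ 0.0228 eV

v = qBr/m = (1×1.60×10^-19)(5.31×10^-3)(1.38×10^-3) / (1.88×10^-28) = 6240 m/s.
K = ½mv² = 0.5·(1.88×10^-28)·(6240)² = 3.66×10^-21 J = 0.0228 eV.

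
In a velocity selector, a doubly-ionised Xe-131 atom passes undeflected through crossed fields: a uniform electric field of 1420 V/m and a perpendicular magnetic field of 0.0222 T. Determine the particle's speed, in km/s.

For zero net force, qE = qvB, so v = E/B.
v = (1420) / (0.0222) = 6.40×10^4 m/s.

v ≈ 64.0 km/s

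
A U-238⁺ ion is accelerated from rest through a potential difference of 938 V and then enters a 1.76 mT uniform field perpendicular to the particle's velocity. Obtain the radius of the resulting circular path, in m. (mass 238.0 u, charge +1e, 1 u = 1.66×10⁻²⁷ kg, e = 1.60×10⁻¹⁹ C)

The kinetic energy gained is K = qV = (1×1.60×10^-19)(938) = 1.50×10^-16 J.
v = √(2K/m) = 2.76×10^4 m/s.
r = mv/(qB) = (3.95×10^-25)(2.76×10^4) / [(1×1.60×10^-19)(1.76×10^-3)] = 38.7 m.

r ≈ 38.7 m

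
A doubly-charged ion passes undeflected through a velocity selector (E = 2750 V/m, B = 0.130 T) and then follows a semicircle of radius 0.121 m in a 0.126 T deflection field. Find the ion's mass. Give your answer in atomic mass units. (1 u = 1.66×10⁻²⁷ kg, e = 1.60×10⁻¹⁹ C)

v = E/B₁ = 2.12×10^4 m/s.
From r = mv/(qB₂), m = qB₂r/v = (2×1.60×10^-19)(0.126)(0.121) / (2.12×10^4) = 2.31×10^-25 kg.
In atomic mass units: m = 2.31×10^-25 / 1.66×10^-27 = 139 u.

m ≈ 139 u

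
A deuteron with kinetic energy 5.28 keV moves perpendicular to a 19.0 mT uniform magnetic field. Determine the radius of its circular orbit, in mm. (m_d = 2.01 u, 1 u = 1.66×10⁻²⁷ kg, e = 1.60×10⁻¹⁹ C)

r ≈ 781 mm

Convert the energy: K = 5.28 keV = 8.45×10^-16 J.
v = √(2K/m) = √(2·8.45×10^-16/3.34×10^-27) = 7.12×10^5 m/s.
r = mv/(qB) = (3.34×10^-27)(7.12×10^5) / [(1×1.60×10^-19)(0.0190)] = 0.781 m.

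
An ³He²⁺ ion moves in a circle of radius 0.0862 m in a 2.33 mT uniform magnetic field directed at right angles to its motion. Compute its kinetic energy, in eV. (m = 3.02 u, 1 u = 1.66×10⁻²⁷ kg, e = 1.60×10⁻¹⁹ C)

K ≈ 2.57 eV

v = qBr/m = (2×1.60×10^-19)(2.33×10^-3)(0.0862) / (5.01×10^-27) = 1.28×10^4 m/s.
K = ½mv² = 0.5·(5.01×10^-27)·(1.28×10^4)² = 4.12×10^-19 J = 2.57 eV.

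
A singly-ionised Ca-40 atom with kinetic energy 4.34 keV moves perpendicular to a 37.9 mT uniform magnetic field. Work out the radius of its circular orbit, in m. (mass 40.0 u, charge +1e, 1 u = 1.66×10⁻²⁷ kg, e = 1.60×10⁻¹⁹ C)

r ≈ 1.58 m

Convert the energy: K = 4.34 keV = 6.94×10^-16 J.
v = √(2K/m) = √(2·6.94×10^-16/6.64×10^-26) = 1.45×10^5 m/s.
r = mv/(qB) = (6.64×10^-26)(1.45×10^5) / [(1×1.60×10^-19)(0.0379)] = 1.58 m.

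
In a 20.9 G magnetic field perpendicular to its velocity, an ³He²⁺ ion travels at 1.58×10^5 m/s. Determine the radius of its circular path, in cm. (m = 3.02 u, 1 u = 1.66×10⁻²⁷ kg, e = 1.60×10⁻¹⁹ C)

The magnetic force provides the centripetal force: qvB = mv²/r, so r = mv/(qB).
r = (5.01×10^-27 kg)(1.58×10^5 m/s) / [(2×1.60×10^-19 C)(2.09×10^-3 T)] = 1.18 m.

r ≈ 118 cm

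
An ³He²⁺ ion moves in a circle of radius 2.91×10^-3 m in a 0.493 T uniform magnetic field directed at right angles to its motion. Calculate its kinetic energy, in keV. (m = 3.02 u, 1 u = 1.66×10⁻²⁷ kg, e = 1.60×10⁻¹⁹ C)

v = qBr/m = (2×1.60×10^-19)(0.493)(2.91×10^-3) / (5.01×10^-27) = 9.16×10^4 m/s.
K = ½mv² = 0.5·(5.01×10^-27)·(9.16×10^4)² = 2.10×10^-17 J = 0.131 keV.

K ≈ 0.131 keV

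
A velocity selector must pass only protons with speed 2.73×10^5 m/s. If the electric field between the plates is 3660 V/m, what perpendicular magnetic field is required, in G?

qE = qvB ⇒ B = E/v = (3660) / (2.73×10^5) = 0.0134 T.

B ≈ 134 G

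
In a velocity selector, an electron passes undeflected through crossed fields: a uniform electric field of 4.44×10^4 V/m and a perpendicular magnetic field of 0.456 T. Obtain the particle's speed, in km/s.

For zero net force, qE = qvB, so v = E/B.
v = (4.44×10^4) / (0.456) = 9.74×10^4 m/s.

v ≈ 97.4 km/s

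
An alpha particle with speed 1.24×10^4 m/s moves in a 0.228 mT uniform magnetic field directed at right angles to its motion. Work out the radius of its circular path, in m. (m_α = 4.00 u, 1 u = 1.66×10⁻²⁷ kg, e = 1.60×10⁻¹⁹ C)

r ≈ 1.13 m

The magnetic force provides the centripetal force: qvB = mv²/r, so r = mv/(qB).
r = (6.64×10^-27 kg)(1.24×10^4 m/s) / [(2×1.60×10^-19 C)(2.28×10^-4 T)] = 1.13 m.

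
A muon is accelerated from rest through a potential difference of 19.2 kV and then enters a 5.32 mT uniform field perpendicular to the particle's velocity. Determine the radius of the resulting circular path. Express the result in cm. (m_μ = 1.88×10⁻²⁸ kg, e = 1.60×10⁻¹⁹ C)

r ≈ 126 cm

The kinetic energy gained is K = qV = (1×1.60×10^-19)(1.92×10^4) = 3.07×10^-15 J.
v = √(2K/m) = 5.72×10^6 m/s.
r = mv/(qB) = (1.88×10^-28)(5.72×10^6) / [(1×1.60×10^-19)(5.32×10^-3)] = 1.26 m.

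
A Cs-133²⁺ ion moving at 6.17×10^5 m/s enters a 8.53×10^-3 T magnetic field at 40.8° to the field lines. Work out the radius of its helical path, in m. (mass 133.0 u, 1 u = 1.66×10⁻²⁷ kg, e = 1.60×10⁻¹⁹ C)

Only the perpendicular component v⊥ = v sin40.8° = 4.03×10^5 m/s is bent by the field.
r = m v⊥ /(qB) = (2.21×10^-25)(4.03×10^5) / [(2×1.60×10^-19)(8.53×10^-3)] = 32.6 m.

r ≈ 32.6 m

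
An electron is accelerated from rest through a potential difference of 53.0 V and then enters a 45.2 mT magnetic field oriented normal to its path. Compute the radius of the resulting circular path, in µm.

r ≈ 544 µm

The kinetic energy gained is K = qV = (1×1.60×10^-19)(53.0) = 8.48×10^-18 J.
v = √(2K/m) = 4.31×10^6 m/s.
r = mv/(qB) = (9.11×10^-31)(4.31×10^6) / [(1×1.60×10^-19)(0.0452)] = 5.44×10^-4 m.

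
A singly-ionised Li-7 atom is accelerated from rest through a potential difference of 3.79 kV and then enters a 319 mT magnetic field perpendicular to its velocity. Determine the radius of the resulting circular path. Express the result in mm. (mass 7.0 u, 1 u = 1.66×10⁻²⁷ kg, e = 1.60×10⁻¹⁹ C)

The kinetic energy gained is K = qV = (1×1.60×10^-19)(3790) = 6.06×10^-16 J.
v = √(2K/m) = 3.23×10^5 m/s.
r = mv/(qB) = (1.16×10^-26)(3.23×10^5) / [(1×1.60×10^-19)(0.319)] = 0.0736 m.

r ≈ 73.6 mm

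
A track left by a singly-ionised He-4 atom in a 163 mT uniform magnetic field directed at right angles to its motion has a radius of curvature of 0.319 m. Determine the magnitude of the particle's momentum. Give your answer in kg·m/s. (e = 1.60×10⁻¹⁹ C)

p ≈ 8.32×10^-21 kg·m/s

Since qvB = mv²/r, the momentum p = mv = qBr.
p = (1×1.60×10^-19)(0.163)(0.319) = 8.32×10^-21 kg·m/s.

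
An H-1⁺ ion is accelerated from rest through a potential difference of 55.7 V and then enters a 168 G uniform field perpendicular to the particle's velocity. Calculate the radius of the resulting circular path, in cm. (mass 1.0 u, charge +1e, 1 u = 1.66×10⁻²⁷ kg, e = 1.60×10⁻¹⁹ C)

r ≈ 6.40 cm

The kinetic energy gained is K = qV = (1×1.60×10^-19)(55.7) = 8.91×10^-18 J.
v = √(2K/m) = 1.04×10^5 m/s.
r = mv/(qB) = (1.66×10^-27)(1.04×10^5) / [(1×1.60×10^-19)(0.0168)] = 0.0640 m.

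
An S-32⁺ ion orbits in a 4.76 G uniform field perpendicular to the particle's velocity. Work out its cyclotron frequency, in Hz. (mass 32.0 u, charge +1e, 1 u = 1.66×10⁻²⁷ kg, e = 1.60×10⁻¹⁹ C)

f ≈ 228 Hz

f = qB/(2πm) = (1×1.60×10^-19)(4.76×10^-4) / [2π(5.31×10^-26)] = 228 Hz.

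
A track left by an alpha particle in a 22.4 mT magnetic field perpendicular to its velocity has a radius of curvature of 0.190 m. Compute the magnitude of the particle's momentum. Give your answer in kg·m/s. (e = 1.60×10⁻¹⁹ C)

Since qvB = mv²/r, the momentum p = mv = qBr.
p = (2×1.60×10^-19)(0.0224)(0.190) = 1.36×10^-21 kg·m/s.

p ≈ 1.36×10^-21 kg·m/s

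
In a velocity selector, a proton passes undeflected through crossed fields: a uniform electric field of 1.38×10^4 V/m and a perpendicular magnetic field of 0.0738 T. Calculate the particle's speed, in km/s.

For zero net force, qE = qvB, so v = E/B.
v = (1.38×10^4) / (0.0738) = 1.87×10^5 m/s.

v ≈ 187 km/s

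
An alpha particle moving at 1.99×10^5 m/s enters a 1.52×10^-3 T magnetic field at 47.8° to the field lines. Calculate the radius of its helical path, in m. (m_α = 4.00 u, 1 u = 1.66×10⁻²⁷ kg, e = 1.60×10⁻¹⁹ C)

r ≈ 2.01 m

Only the perpendicular component v⊥ = v sin47.8° = 1.47×10^5 m/s is bent by the field.
r = m v⊥ /(qB) = (6.64×10^-27)(1.47×10^5) / [(2×1.60×10^-19)(1.52×10^-3)] = 2.01 m.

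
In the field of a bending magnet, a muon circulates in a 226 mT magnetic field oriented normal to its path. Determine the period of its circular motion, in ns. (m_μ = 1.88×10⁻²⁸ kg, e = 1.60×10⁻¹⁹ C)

The cyclotron period is independent of speed: T = 2πm/(qB).
T = 2π(1.88×10^-28) / [(1×1.60×10^-19)(0.226)] = 3.27×10^-8 s.

T ≈ 32.7 ns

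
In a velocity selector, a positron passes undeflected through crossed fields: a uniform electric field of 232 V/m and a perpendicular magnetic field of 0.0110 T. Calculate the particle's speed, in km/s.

v ≈ 21.1 km/s

For zero net force, qE = qvB, so v = E/B.
v = (232) / (0.0110) = 2.11×10^4 m/s.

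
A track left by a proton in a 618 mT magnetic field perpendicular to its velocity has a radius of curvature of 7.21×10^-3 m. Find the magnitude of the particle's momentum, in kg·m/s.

p ≈ 7.13×10^-22 kg·m/s

Since qvB = mv²/r, the momentum p = mv = qBr.
p = (1×1.60×10^-19)(0.618)(7.21×10^-3) = 7.13×10^-22 kg·m/s.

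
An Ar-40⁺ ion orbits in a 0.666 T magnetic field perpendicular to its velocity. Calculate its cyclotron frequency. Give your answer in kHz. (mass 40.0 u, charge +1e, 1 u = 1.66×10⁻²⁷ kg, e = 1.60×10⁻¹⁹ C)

f = qB/(2πm) = (1×1.60×10^-19)(0.666) / [2π(6.64×10^-26)] = 2.55×10^5 Hz.

f ≈ 255 kHz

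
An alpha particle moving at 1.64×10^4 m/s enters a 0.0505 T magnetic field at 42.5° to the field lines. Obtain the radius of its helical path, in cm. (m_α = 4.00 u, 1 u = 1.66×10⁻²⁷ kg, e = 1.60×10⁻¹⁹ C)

r ≈ 0.455 cm

Only the perpendicular component v⊥ = v sin42.5° = 1.11×10^4 m/s is bent by the field.
r = m v⊥ /(qB) = (6.64×10^-27)(1.11×10^4) / [(2×1.60×10^-19)(0.0505)] = 4.55×10^-3 m.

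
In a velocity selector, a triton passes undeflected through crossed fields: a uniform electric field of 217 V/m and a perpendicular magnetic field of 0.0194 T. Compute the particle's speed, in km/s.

For zero net force, qE = qvB, so v = E/B.
v = (217) / (0.0194) = 1.12×10^4 m/s.

v ≈ 11.2 km/s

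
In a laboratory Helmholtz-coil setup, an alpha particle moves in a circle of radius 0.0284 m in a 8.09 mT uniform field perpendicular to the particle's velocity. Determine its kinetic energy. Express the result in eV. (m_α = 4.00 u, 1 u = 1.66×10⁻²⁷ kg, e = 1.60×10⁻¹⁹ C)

K ≈ 2.54 eV

v = qBr/m = (2×1.60×10^-19)(8.09×10^-3)(0.0284) / (6.64×10^-27) = 1.11×10^4 m/s.
K = ½mv² = 0.5·(6.64×10^-27)·(1.11×10^4)² = 4.07×10^-19 J = 2.54 eV.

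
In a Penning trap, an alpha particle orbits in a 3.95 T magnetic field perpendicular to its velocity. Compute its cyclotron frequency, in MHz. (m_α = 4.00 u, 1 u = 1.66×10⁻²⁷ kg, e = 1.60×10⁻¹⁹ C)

f ≈ 30.3 MHz

f = qB/(2πm) = (2×1.60×10^-19)(3.95) / [2π(6.64×10^-27)] = 3.03×10^7 Hz.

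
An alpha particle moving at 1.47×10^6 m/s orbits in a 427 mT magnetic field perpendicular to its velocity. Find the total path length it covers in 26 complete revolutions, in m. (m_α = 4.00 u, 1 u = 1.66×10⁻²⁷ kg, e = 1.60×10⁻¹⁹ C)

L ≈ 11.7 m

r = mv/(qB) = 0.0714 m, so one revolution covers 2πr = 0.449 m.
In 26 revolutions: L = 26·2πr = 11.7 m.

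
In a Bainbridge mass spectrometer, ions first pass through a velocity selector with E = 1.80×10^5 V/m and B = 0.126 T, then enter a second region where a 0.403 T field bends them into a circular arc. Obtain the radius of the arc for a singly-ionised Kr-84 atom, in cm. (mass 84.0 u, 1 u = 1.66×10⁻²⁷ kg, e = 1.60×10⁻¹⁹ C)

The selector passes v = E/B = 1.80×10^5/0.126 = 1.43×10^6 m/s.
In the deflection region, r = mv/(qB₂) = (1.39×10^-25)(1.43×10^6) / [(1×1.60×10^-19)(0.403)] = 3.09 m.

r ≈ 309 cm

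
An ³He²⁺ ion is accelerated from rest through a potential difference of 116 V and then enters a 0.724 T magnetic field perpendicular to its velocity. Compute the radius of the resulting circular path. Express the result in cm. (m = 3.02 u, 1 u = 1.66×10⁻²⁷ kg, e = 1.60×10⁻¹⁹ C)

r ≈ 0.263 cm

The kinetic energy gained is K = qV = (2×1.60×10^-19)(116) = 3.71×10^-17 J.
v = √(2K/m) = 1.22×10^5 m/s.
r = mv/(qB) = (5.01×10^-27)(1.22×10^5) / [(2×1.60×10^-19)(0.724)] = 2.63×10^-3 m.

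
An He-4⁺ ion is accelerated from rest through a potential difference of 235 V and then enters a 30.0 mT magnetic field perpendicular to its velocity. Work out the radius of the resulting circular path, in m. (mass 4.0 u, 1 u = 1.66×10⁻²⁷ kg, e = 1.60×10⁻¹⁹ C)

The kinetic energy gained is K = qV = (1×1.60×10^-19)(235) = 3.76×10^-17 J.
v = √(2K/m) = 1.06×10^5 m/s.
r = mv/(qB) = (6.64×10^-27)(1.06×10^5) / [(1×1.60×10^-19)(0.0300)] = 0.147 m.

r ≈ 0.147 m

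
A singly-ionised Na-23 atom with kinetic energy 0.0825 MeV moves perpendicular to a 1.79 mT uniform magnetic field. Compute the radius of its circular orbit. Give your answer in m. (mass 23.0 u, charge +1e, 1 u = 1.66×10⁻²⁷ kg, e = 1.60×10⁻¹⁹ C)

r ≈ 111 m

Convert the energy: K = 0.0825 MeV = 1.32×10^-14 J.
v = √(2K/m) = √(2·1.32×10^-14/3.82×10^-26) = 8.32×10^5 m/s.
r = mv/(qB) = (3.82×10^-26)(8.32×10^5) / [(1×1.60×10^-19)(1.79×10^-3)] = 111 m.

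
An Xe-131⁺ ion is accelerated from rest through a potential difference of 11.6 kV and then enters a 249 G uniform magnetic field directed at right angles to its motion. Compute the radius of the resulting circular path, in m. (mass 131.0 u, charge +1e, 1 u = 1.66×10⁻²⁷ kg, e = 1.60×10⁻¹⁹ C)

r ≈ 7.13 m

The kinetic energy gained is K = qV = (1×1.60×10^-19)(1.16×10^4) = 1.86×10^-15 J.
v = √(2K/m) = 1.31×10^5 m/s.
r = mv/(qB) = (2.17×10^-25)(1.31×10^5) / [(1×1.60×10^-19)(0.0249)] = 7.13 m.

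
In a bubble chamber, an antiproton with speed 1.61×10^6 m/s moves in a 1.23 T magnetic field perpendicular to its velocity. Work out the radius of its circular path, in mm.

r ≈ 13.7 mm

The magnetic force provides the centripetal force: qvB = mv²/r, so r = mv/(qB).
r = (1.67×10^-27 kg)(1.61×10^6 m/s) / [(1×1.60×10^-19 C)(1.23 T)] = 0.0137 m.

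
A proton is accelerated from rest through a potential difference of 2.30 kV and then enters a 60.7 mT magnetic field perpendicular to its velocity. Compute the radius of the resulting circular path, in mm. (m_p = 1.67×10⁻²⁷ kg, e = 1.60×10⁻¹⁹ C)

r ≈ 114 mm

The kinetic energy gained is K = qV = (1×1.60×10^-19)(2300) = 3.68×10^-16 J.
v = √(2K/m) = 6.64×10^5 m/s.
r = mv/(qB) = (1.67×10^-27)(6.64×10^5) / [(1×1.60×10^-19)(0.0607)] = 0.114 m.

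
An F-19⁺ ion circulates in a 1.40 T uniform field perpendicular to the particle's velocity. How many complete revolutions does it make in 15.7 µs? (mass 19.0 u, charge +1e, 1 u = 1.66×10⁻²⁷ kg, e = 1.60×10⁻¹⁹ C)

N = 17

T = 2πm/(qB) = 2π(3.154×10^-26) / [(1×1.60×10^-19)(1.40)] = 8.8469×10^-7 s.
N = t/T = 1.57×10^-5 / 8.8469×10^-7 ≈ 17.75, so 17 complete revolutions.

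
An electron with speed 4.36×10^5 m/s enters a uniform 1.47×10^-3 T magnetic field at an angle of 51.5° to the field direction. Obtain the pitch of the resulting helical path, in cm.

The velocity component along B is v∥ = v cos51.5° = 2.71×10^5 m/s.
The cyclotron period T = 2πm/(qB) = 2.43×10^-8 s is set by m, q, B alone.
Pitch = v∥·T = (2.71×10^5)(2.43×10^-8) = 6.61×10^-3 m.

pitch ≈ 0.661 cm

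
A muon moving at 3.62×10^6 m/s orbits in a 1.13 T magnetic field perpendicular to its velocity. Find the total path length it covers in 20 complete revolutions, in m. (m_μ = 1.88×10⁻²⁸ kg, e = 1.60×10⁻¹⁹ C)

r = mv/(qB) = 3.76×10^-3 m, so one revolution covers 2πr = 0.0237 m.
In 20 revolutions: L = 20·2πr = 0.473 m.

L ≈ 0.473 m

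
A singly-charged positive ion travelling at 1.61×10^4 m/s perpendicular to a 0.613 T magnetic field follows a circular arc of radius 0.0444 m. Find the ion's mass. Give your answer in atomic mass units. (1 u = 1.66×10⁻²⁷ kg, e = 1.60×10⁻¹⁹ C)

qvB = mv²/r ⇒ m = qBr/v.
m = (1×1.60×10^-19)(0.613)(0.0444) / (1.61×10^4) = 2.70×10^-25 kg = 163 u.

m ≈ 163 u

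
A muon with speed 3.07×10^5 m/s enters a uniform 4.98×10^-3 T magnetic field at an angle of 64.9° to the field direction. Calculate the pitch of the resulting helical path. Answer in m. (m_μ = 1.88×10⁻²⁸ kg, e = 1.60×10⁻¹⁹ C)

pitch ≈ 0.193 m

The velocity component along B is v∥ = v cos64.9° = 1.30×10^5 m/s.
The cyclotron period T = 2πm/(qB) = 1.48×10^-6 s is set by m, q, B alone.
Pitch = v∥·T = (1.30×10^5)(1.48×10^-6) = 0.193 m.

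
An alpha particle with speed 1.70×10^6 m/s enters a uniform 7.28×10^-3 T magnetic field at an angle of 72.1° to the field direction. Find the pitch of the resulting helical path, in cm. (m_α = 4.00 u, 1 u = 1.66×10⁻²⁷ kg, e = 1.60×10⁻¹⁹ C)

The velocity component along B is v∥ = v cos72.1° = 5.23×10^5 m/s.
The cyclotron period T = 2πm/(qB) = 1.79×10^-5 s is set by m, q, B alone.
Pitch = v∥·T = (5.23×10^5)(1.79×10^-5) = 9.36 m.

pitch ≈ 936 cm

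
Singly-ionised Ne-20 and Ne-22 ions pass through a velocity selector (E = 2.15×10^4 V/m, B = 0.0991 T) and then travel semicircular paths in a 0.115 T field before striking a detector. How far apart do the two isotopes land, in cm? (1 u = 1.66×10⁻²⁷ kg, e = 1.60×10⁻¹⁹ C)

Δd ≈ 7.83 cm

Both emerge at v = E/B₁ = 2.17×10^5 m/s.
r = mv/(qB₂), so r₁ = 0.3915 m and r₂ = 0.4306 m, giving Δr = 0.0391 m.
After a semicircle each ion lands a diameter 2r from the entry slit, so the separation is 2Δr = 0.0783 m.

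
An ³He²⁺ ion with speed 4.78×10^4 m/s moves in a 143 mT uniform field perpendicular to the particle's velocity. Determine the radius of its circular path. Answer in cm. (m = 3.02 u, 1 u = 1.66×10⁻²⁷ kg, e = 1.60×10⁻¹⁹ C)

r ≈ 0.524 cm

The magnetic force provides the centripetal force: qvB = mv²/r, so r = mv/(qB).
r = (5.01×10^-27 kg)(4.78×10^4 m/s) / [(2×1.60×10^-19 C)(0.143 T)] = 5.24×10^-3 m.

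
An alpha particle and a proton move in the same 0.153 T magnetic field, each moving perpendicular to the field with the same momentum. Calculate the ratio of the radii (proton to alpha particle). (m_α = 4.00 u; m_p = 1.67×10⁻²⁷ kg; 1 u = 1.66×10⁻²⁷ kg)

ratio ≈ 2.00

r = p/(qB) ⇒ at equal p, r ∝ 1/q.
r_{proton}/r_{alpha particle} = 2.00.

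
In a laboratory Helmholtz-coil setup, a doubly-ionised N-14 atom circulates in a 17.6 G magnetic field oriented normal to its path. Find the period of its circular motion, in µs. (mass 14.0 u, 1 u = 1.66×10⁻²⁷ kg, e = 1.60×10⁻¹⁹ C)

The cyclotron period is independent of speed: T = 2πm/(qB).
T = 2π(2.32×10^-26) / [(2×1.60×10^-19)(1.76×10^-3)] = 2.59×10^-4 s.

T ≈ 259 µs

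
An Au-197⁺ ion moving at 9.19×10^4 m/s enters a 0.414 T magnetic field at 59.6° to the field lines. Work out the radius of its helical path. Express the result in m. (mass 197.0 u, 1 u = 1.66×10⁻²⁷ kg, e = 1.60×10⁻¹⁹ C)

r ≈ 0.391 m

Only the perpendicular component v⊥ = v sin59.6° = 7.93×10^4 m/s is bent by the field.
r = m v⊥ /(qB) = (3.27×10^-25)(7.93×10^4) / [(1×1.60×10^-19)(0.414)] = 0.391 m.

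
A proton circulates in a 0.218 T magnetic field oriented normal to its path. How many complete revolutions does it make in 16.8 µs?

N = 55

T = 2πm/(qB) = 2π(1.67×10^-27) / [(1×1.60×10^-19)(0.218)] = 3.0083×10^-7 s.
N = t/T = 1.68×10^-5 / 3.0083×10^-7 ≈ 55.85, so 55 complete revolutions.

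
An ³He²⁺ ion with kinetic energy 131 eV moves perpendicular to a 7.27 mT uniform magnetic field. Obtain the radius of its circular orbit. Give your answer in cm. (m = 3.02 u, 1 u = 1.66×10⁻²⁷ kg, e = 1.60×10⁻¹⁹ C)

Convert the energy: K = 131 eV = 2.10×10^-17 J.
v = √(2K/m) = √(2·2.10×10^-17/5.01×10^-27) = 9.14×10^4 m/s.
r = mv/(qB) = (5.01×10^-27)(9.14×10^4) / [(2×1.60×10^-19)(7.27×10^-3)] = 0.197 m.

r ≈ 19.7 cm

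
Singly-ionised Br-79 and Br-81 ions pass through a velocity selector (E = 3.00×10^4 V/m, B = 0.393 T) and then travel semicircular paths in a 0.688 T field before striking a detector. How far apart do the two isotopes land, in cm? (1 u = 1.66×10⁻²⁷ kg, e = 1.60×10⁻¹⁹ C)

Δd ≈ 0.460 cm

Both emerge at v = E/B₁ = 7.63×10^4 m/s.
r = mv/(qB₂), so r₁ = 0.09094 m and r₂ = 0.09324 m, giving Δr = 2.30×10^-3 m.
After a semicircle each ion lands a diameter 2r from the entry slit, so the separation is 2Δr = 4.60×10^-3 m.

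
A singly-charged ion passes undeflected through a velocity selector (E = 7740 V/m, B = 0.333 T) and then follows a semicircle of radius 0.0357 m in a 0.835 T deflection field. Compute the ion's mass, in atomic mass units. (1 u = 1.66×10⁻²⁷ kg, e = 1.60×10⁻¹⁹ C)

m ≈ 124 u

v = E/B₁ = 2.32×10^4 m/s.
From r = mv/(qB₂), m = qB₂r/v = (1×1.60×10^-19)(0.835)(0.0357) / (2.32×10^4) = 2.05×10^-25 kg.
In atomic mass units: m = 2.05×10^-25 / 1.66×10^-27 = 124 u.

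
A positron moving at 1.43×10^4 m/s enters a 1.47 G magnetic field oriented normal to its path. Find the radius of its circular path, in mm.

The magnetic force provides the centripetal force: qvB = mv²/r, so r = mv/(qB).
r = (9.11×10^-31 kg)(1.43×10^4 m/s) / [(1×1.60×10^-19 C)(1.47×10^-4 T)] = 5.54×10^-4 m.

r ≈ 0.554 mm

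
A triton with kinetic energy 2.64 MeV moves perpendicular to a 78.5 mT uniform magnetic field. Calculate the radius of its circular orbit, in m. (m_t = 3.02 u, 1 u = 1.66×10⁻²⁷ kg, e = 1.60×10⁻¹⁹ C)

Convert the energy: K = 2.64 MeV = 4.22×10^-13 J.
v = √(2K/m) = √(2·4.22×10^-13/5.01×10^-27) = 1.30×10^7 m/s.
r = mv/(qB) = (5.01×10^-27)(1.30×10^7) / [(1×1.60×10^-19)(0.0785)] = 5.18 m.

r ≈ 5.18 m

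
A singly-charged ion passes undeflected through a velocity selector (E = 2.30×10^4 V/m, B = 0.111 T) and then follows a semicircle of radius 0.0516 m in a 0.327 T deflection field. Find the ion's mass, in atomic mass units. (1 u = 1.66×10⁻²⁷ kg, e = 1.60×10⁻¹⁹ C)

v = E/B₁ = 2.07×10^5 m/s.
From r = mv/(qB₂), m = qB₂r/v = (1×1.60×10^-19)(0.327)(0.0516) / (2.07×10^5) = 1.30×10^-26 kg.
In atomic mass units: m = 1.30×10^-26 / 1.66×10^-27 = 7.85 u.

m ≈ 7.85 u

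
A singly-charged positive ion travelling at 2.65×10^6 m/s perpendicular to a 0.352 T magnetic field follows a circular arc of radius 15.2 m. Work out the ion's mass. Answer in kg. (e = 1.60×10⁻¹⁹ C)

qvB = mv²/r ⇒ m = qBr/v.
m = (1×1.60×10^-19)(0.352)(15.2) / (2.65×10^6) = 3.23×10^-25 kg.

m ≈ 3.23×10^-25 kg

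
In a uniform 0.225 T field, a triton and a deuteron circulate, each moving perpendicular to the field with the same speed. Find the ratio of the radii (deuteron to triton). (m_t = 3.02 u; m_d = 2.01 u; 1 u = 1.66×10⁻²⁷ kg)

ratio ≈ 0.666

r = mv/(qB) ⇒ at equal v, r ∝ m/q.
r_{deuteron}/r_{triton} = 0.666.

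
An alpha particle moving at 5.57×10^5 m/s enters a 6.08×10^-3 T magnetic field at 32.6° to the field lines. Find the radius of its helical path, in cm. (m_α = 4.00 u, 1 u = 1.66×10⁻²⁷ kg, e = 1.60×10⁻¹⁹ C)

Only the perpendicular component v⊥ = v sin32.6° = 3.00×10^5 m/s is bent by the field.
r = m v⊥ /(qB) = (6.64×10^-27)(3.00×10^5) / [(2×1.60×10^-19)(6.08×10^-3)] = 1.02 m.

r ≈ 102 cm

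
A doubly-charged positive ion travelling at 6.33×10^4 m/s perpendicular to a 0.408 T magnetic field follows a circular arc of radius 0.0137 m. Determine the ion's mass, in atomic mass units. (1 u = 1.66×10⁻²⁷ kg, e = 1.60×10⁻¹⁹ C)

m ≈ 17.0 u

qvB = mv²/r ⇒ m = qBr/v.
m = (2×1.60×10^-19)(0.408)(0.0137) / (6.33×10^4) = 2.83×10^-26 kg = 17.0 u.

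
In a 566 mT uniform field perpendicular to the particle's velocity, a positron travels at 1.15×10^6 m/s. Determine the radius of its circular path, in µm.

The magnetic force provides the centripetal force: qvB = mv²/r, so r = mv/(qB).
r = (9.11×10^-31 kg)(1.15×10^6 m/s) / [(1×1.60×10^-19 C)(0.566 T)] = 1.16×10^-5 m.

r ≈ 11.6 µm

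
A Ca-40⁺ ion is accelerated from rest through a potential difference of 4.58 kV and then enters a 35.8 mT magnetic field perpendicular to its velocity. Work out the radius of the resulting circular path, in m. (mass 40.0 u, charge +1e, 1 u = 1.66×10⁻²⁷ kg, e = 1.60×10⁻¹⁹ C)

The kinetic energy gained is K = qV = (1×1.60×10^-19)(4580) = 7.33×10^-16 J.
v = √(2K/m) = 1.49×10^5 m/s.
r = mv/(qB) = (6.64×10^-26)(1.49×10^5) / [(1×1.60×10^-19)(0.0358)] = 1.72 m.

r ≈ 1.72 m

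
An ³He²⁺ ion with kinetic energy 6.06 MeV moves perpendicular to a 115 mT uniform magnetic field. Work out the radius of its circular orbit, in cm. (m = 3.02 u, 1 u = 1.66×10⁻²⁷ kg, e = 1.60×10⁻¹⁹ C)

Convert the energy: K = 6.06 MeV = 9.70×10^-13 J.
v = √(2K/m) = √(2·9.70×10^-13/5.01×10^-27) = 1.97×10^7 m/s.
r = mv/(qB) = (5.01×10^-27)(1.97×10^7) / [(2×1.60×10^-19)(0.115)] = 2.68 m.

r ≈ 268 cm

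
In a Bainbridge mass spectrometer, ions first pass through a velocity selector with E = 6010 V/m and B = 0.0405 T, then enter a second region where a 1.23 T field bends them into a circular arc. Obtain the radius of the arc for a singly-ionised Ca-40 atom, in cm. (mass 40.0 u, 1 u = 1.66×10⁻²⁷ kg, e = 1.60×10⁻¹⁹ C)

r ≈ 5.01 cm

The selector passes v = E/B = 6010/0.0405 = 1.48×10^5 m/s.
In the deflection region, r = mv/(qB₂) = (6.64×10^-26)(1.48×10^5) / [(1×1.60×10^-19)(1.23)] = 0.0501 m.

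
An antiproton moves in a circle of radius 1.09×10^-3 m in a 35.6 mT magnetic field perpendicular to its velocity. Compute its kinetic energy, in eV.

K ≈ 0.0721 eV

v = qBr/m = (1×1.60×10^-19)(0.0356)(1.09×10^-3) / (1.67×10^-27) = 3720 m/s.
K = ½mv² = 0.5·(1.67×10^-27)·(3720)² = 1.15×10^-20 J = 0.0721 eV.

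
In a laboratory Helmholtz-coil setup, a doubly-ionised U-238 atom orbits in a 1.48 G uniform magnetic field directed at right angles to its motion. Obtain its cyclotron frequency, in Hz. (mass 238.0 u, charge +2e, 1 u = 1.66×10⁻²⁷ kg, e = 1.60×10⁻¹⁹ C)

f ≈ 19.1 Hz

f = qB/(2πm) = (2×1.60×10^-19)(1.48×10^-4) / [2π(3.95×10^-25)] = 19.1 Hz.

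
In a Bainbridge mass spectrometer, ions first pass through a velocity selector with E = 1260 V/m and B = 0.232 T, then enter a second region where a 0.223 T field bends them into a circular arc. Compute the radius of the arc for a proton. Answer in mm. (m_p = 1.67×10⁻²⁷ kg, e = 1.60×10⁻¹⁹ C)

The selector passes v = E/B = 1260/0.232 = 5430 m/s.
In the deflection region, r = mv/(qB₂) = (1.67×10^-27)(5430) / [(1×1.60×10^-19)(0.223)] = 2.54×10^-4 m.

r ≈ 0.254 mm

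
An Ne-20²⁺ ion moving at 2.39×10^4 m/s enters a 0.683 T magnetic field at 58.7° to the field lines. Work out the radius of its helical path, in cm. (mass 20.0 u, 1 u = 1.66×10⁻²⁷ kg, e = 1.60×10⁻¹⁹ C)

Only the perpendicular component v⊥ = v sin58.7° = 2.04×10^4 m/s is bent by the field.
r = m v⊥ /(qB) = (3.32×10^-26)(2.04×10^4) / [(2×1.60×10^-19)(0.683)] = 3.10×10^-3 m.

r ≈ 0.310 cm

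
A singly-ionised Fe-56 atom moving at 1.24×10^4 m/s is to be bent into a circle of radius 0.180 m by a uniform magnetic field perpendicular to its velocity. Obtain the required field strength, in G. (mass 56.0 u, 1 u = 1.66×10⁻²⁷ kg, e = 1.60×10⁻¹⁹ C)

B ≈ 400 G

qvB = mv²/r gives B = mv/(qr).
B = (9.30×10^-26)(1.24×10^4) / [(1×1.60×10^-19)(0.180)] = 0.0400 T.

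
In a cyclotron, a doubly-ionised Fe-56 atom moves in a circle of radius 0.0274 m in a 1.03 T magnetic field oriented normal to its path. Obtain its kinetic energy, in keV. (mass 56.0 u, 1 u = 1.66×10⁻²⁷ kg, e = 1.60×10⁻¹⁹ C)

K ≈ 2.74 keV

v = qBr/m = (2×1.60×10^-19)(1.03)(0.0274) / (9.30×10^-26) = 9.71×10^4 m/s.
K = ½mv² = 0.5·(9.30×10^-26)·(9.71×10^4)² = 4.39×10^-16 J = 2.74 keV.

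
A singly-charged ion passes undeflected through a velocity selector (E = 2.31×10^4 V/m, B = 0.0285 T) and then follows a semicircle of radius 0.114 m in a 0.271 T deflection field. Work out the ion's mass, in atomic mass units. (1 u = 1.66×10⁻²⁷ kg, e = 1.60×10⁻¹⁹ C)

v = E/B₁ = 8.11×10^5 m/s.
From r = mv/(qB₂), m = qB₂r/v = (1×1.60×10^-19)(0.271)(0.114) / (8.11×10^5) = 6.10×10^-27 kg.
In atomic mass units: m = 6.10×10^-27 / 1.66×10^-27 = 3.67 u.

m ≈ 3.67 u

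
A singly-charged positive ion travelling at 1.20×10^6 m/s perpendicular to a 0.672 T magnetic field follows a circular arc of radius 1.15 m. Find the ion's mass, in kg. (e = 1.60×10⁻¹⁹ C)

m ≈ 1.03×10^-25 kg

qvB = mv²/r ⇒ m = qBr/v.
m = (1×1.60×10^-19)(0.672)(1.15) / (1.20×10^6) = 1.03×10^-25 kg.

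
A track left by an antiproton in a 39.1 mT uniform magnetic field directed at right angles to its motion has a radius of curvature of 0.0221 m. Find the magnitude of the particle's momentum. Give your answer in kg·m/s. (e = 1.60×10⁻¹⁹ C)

p ≈ 1.38×10^-22 kg·m/s

Since qvB = mv²/r, the momentum p = mv = qBr.
p = (1×1.60×10^-19)(0.0391)(0.0221) = 1.38×10^-22 kg·m/s.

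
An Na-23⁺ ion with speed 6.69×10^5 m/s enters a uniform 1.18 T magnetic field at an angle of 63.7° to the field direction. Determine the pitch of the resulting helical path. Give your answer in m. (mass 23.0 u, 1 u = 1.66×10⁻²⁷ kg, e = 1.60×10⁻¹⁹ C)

pitch ≈ 0.377 m

The velocity component along B is v∥ = v cos63.7° = 2.96×10^5 m/s.
The cyclotron period T = 2πm/(qB) = 1.27×10^-6 s is set by m, q, B alone.
Pitch = v∥·T = (2.96×10^5)(1.27×10^-6) = 0.377 m.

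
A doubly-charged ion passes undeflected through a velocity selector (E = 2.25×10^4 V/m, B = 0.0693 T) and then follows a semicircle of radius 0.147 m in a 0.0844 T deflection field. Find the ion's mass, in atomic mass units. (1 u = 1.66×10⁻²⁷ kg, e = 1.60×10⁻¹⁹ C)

m ≈ 7.37 u

v = E/B₁ = 3.25×10^5 m/s.
From r = mv/(qB₂), m = qB₂r/v = (2×1.60×10^-19)(0.0844)(0.147) / (3.25×10^5) = 1.22×10^-26 kg.
In atomic mass units: m = 1.22×10^-26 / 1.66×10^-27 = 7.37 u.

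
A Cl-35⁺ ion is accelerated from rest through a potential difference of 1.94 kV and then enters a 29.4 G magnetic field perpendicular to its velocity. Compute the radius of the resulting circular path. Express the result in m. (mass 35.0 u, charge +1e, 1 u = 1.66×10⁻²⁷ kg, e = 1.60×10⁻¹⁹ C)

The kinetic energy gained is K = qV = (1×1.60×10^-19)(1940) = 3.10×10^-16 J.
v = √(2K/m) = 1.03×10^5 m/s.
r = mv/(qB) = (5.81×10^-26)(1.03×10^5) / [(1×1.60×10^-19)(2.94×10^-3)] = 12.8 m.

r ≈ 12.8 m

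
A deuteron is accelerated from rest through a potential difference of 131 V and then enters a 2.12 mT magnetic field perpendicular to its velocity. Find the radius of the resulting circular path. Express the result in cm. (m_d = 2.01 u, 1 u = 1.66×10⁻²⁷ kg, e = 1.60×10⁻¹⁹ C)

The kinetic energy gained is K = qV = (1×1.60×10^-19)(131) = 2.10×10^-17 J.
v = √(2K/m) = 1.12×10^5 m/s.
r = mv/(qB) = (3.34×10^-27)(1.12×10^5) / [(1×1.60×10^-19)(2.12×10^-3)] = 1.10 m.

r ≈ 110 cm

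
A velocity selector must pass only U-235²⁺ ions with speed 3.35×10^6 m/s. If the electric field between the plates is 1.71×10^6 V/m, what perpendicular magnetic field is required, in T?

B ≈ 0.510 T

qE = qvB ⇒ B = E/v = (1.71×10^6) / (3.35×10^6) = 0.510 T.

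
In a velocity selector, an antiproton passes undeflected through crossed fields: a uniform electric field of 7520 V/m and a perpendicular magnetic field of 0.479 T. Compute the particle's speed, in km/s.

For zero net force, qE = qvB, so v = E/B.
v = (7520) / (0.479) = 1.57×10^4 m/s.

v ≈ 15.7 km/s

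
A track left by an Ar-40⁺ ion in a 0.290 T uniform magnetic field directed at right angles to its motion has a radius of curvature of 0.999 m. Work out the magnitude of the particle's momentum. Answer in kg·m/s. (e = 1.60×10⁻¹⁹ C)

Since qvB = mv²/r, the momentum p = mv = qBr.
p = (1×1.60×10^-19)(0.290)(0.999) = 4.64×10^-20 kg·m/s.

p ≈ 4.64×10^-20 kg·m/s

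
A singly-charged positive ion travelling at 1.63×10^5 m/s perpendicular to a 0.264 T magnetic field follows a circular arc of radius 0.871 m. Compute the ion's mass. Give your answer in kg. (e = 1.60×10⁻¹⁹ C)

m ≈ 2.26×10^-25 kg

qvB = mv²/r ⇒ m = qBr/v.
m = (1×1.60×10^-19)(0.264)(0.871) / (1.63×10^5) = 2.26×10^-25 kg.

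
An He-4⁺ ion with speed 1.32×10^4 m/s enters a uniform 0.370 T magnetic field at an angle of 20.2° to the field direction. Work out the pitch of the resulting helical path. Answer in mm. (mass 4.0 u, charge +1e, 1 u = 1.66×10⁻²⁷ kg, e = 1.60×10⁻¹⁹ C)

The velocity component along B is v∥ = v cos20.2° = 1.24×10^4 m/s.
The cyclotron period T = 2πm/(qB) = 7.05×10^-7 s is set by m, q, B alone.
Pitch = v∥·T = (1.24×10^4)(7.05×10^-7) = 8.73×10^-3 m.

pitch ≈ 8.73 mm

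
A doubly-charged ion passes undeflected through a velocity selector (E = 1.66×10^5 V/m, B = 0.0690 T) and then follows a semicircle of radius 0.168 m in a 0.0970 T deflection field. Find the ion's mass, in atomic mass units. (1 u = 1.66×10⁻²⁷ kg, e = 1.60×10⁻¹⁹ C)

v = E/B₁ = 2.41×10^6 m/s.
From r = mv/(qB₂), m = qB₂r/v = (2×1.60×10^-19)(0.0970)(0.168) / (2.41×10^6) = 2.17×10^-27 kg.
In atomic mass units: m = 2.17×10^-27 / 1.66×10^-27 = 1.31 u.

m ≈ 1.31 u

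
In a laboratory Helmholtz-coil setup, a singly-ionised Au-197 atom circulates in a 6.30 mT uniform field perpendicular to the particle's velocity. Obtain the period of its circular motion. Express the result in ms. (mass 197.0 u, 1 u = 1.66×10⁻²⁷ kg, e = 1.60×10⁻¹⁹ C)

T ≈ 2.04 ms

The cyclotron period is independent of speed: T = 2πm/(qB).
T = 2π(3.27×10^-25) / [(1×1.60×10^-19)(6.30×10^-3)] = 2.04×10^-3 s.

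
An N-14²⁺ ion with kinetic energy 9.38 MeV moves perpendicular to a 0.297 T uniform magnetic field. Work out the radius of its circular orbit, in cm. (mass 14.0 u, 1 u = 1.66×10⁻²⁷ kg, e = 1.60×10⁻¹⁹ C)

r ≈ 278 cm

Convert the energy: K = 9.38 MeV = 1.50×10^-12 J.
v = √(2K/m) = √(2·1.50×10^-12/2.32×10^-26) = 1.14×10^7 m/s.
r = mv/(qB) = (2.32×10^-26)(1.14×10^7) / [(2×1.60×10^-19)(0.297)] = 2.78 m.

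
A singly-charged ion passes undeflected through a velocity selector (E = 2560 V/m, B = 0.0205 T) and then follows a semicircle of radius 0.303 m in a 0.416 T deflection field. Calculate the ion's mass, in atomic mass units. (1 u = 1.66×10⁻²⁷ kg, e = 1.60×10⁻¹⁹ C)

v = E/B₁ = 1.25×10^5 m/s.
From r = mv/(qB₂), m = qB₂r/v = (1×1.60×10^-19)(0.416)(0.303) / (1.25×10^5) = 1.61×10^-25 kg.
In atomic mass units: m = 1.61×10^-25 / 1.66×10^-27 = 97.3 u.

m ≈ 97.3 u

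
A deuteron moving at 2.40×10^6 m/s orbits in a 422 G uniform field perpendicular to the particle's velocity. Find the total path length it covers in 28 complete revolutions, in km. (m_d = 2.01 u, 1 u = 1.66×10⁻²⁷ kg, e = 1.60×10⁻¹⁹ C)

L ≈ 0.209 km

r = mv/(qB) = 1.19 m, so one revolution covers 2πr = 7.45 m.
In 28 revolutions: L = 28·2πr = 209 m.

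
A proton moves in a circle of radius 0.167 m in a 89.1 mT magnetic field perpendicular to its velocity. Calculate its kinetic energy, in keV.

v = qBr/m = (1×1.60×10^-19)(0.0891)(0.167) / (1.67×10^-27) = 1.43×10^6 m/s.
K = ½mv² = 0.5·(1.67×10^-27)·(1.43×10^6)² = 1.70×10^-15 J = 10.6 keV.

K ≈ 10.6 keV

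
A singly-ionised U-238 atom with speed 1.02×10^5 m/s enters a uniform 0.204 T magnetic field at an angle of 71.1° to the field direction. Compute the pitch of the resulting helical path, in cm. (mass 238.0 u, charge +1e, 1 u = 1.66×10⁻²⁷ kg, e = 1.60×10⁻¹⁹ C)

The velocity component along B is v∥ = v cos71.1° = 3.30×10^4 m/s.
The cyclotron period T = 2πm/(qB) = 7.61×10^-5 s is set by m, q, B alone.
Pitch = v∥·T = (3.30×10^4)(7.61×10^-5) = 2.51 m.

pitch ≈ 251 cm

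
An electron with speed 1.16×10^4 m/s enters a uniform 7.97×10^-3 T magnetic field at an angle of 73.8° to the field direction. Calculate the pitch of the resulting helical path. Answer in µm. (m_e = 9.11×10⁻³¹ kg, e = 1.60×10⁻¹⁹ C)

pitch ≈ 14.5 µm

The velocity component along B is v∥ = v cos73.8° = 3240 m/s.
The cyclotron period T = 2πm/(qB) = 4.49×10^-9 s is set by m, q, B alone.
Pitch = v∥·T = (3240)(4.49×10^-9) = 1.45×10^-5 m.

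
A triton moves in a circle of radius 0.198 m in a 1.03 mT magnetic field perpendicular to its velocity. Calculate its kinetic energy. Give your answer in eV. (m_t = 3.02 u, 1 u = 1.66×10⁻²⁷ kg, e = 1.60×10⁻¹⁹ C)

K ≈ 0.664 eV

v = qBr/m = (1×1.60×10^-19)(1.03×10^-3)(0.198) / (5.01×10^-27) = 6510 m/s.
K = ½mv² = 0.5·(5.01×10^-27)·(6510)² = 1.06×10^-19 J = 0.664 eV.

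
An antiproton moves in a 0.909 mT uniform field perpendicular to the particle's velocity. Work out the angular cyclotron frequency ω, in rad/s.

ω = qB/m = (1×1.60×10^-19)(9.09×10^-4) / (1.67×10^-27) = 8.71×10^4 rad/s.

ω ≈ 8.71×10^4 rad/s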